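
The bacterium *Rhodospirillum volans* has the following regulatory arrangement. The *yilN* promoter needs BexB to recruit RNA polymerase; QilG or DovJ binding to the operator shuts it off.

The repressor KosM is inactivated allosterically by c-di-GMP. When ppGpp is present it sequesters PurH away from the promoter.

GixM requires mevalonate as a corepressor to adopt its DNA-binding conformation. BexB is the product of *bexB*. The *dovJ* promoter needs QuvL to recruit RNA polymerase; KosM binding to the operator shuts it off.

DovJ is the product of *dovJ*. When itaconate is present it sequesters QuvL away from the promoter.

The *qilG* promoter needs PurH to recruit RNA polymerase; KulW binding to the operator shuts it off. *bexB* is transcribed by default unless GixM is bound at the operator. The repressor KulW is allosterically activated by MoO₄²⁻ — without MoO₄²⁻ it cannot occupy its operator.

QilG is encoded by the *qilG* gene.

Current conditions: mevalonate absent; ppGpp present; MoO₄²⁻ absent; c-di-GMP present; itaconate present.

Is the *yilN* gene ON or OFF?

Mevalonate is absent, so GixM is inactive.
With no repressor bound, *bexB* is transcribed.
So BexB is produced and active.
ppGpp is present, so PurH is inactive.
MoO₄²⁻ is absent, so KulW is inactive.
Required activator PurH is absent, so *qilG* is not transcribed.
So QilG is not produced.
c-di-GMP is present, so KosM is inactive.
Itaconate is present, so QuvL is inactive.
Required activator QuvL is absent, so *dovJ* is not transcribed.
So DovJ is not produced.
No repressor is bound and BexB is active, so *yilN* is transcribed.

ON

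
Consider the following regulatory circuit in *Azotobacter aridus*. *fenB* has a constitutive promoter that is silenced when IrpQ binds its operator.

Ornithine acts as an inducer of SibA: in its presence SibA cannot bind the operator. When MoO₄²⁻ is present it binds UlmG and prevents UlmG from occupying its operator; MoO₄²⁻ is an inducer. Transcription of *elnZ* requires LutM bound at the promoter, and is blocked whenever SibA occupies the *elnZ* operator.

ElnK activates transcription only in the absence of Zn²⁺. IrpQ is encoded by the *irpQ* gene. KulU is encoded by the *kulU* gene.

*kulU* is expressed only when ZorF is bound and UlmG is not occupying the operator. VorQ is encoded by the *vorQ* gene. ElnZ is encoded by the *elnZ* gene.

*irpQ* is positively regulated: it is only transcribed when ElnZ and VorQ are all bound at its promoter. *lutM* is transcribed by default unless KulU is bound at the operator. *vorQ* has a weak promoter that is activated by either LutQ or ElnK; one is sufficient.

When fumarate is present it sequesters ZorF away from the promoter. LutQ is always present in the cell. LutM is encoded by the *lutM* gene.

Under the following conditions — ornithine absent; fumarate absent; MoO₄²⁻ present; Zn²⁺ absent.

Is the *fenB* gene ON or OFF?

ON

MoO₄²⁻ is present, so UlmG is inactive.
Fumarate is absent, so ZorF is active.
No repressor is bound and ZorF is active, so *kulU* is transcribed.
So KulU is produced and active.
With repressor KulU bound, *lutM* is not transcribed.
So LutM is not produced.
Ornithine is absent, so SibA is active.
With repressor SibA bound, *elnZ* is not transcribed.
So ElnZ is not produced.
LutQ is produced constitutively and is active.
Zn²⁺ is absent, so ElnK is active.
Activator LutQ is present, so *vorQ* is transcribed.
So VorQ is produced and active.
Required activator ElnZ is absent, so *irpQ* is not transcribed.
So IrpQ is not produced.
With no repressor bound, *fenB* is transcribed.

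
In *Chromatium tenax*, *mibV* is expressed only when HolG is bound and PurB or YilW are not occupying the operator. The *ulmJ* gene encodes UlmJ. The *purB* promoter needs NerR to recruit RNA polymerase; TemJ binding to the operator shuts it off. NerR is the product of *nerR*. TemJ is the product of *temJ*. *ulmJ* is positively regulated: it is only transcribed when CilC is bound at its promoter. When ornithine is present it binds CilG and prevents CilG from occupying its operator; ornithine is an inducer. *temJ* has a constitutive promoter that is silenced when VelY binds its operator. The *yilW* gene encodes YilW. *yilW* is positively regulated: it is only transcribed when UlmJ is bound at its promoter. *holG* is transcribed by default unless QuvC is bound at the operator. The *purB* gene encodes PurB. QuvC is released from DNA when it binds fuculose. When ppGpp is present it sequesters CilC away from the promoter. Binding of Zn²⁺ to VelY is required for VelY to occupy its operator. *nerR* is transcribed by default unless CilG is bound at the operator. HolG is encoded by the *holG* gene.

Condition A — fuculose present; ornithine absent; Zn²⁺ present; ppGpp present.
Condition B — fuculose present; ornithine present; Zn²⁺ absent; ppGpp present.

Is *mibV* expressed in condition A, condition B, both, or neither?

both

Condition A:
Fuculose is present, so QuvC is inactive.
With no repressor bound, *holG* is transcribed.
So HolG is produced and active.
Ornithine is absent, so CilG is active.
With repressor CilG bound, *nerR* is not transcribed.
So NerR is not produced.
Zn²⁺ is present, so VelY is active.
With repressor VelY bound, *temJ* is not transcribed.
So TemJ is not produced.
Required activator NerR is absent, so *purB* is not transcribed.
So PurB is not produced.
ppGpp is present, so CilC is inactive.
Required activator CilC is absent, so *ulmJ* is not transcribed.
So UlmJ is not produced.
Required activator UlmJ is absent, so *yilW* is not transcribed.
So YilW is not produced.
No repressor is bound and HolG is active, so *mibV* is transcribed.
→ *mibV* is ON in A.
Condition B:
Fuculose is present, so QuvC is inactive.
With no repressor bound, *holG* is transcribed.
So HolG is produced and active.
Ornithine is present, so CilG is inactive.
With no repressor bound, *nerR* is transcribed.
So NerR is produced and active.
Zn²⁺ is absent, so VelY is inactive.
With no repressor bound, *temJ* is transcribed.
So TemJ is produced and active.
With repressor TemJ bound, *purB* is not transcribed.
So PurB is not produced.
ppGpp is present, so CilC is inactive.
Required activator CilC is absent, so *ulmJ* is not transcribed.
So UlmJ is not produced.
Required activator UlmJ is absent, so *yilW* is not transcribed.
So YilW is not produced.
No repressor is bound and HolG is active, so *mibV* is transcribed.
→ *mibV* is ON in B.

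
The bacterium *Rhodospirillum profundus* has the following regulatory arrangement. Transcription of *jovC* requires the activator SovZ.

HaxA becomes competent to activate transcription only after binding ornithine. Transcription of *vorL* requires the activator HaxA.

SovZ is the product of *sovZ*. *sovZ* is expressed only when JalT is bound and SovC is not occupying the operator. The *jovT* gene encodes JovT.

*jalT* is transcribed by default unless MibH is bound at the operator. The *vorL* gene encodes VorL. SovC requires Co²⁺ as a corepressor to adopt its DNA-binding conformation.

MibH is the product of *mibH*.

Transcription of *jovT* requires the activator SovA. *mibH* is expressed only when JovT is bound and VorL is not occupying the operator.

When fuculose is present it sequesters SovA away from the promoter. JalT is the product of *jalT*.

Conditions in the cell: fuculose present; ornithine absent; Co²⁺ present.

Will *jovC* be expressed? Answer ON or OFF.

Fuculose is present, so SovA is inactive.
Required activator SovA is absent, so *jovT* is not transcribed.
So JovT is not produced.
Ornithine is absent, so HaxA is inactive.
Required activator HaxA is absent, so *vorL* is not transcribed.
So VorL is not produced.
Required activator JovT is absent, so *mibH* is not transcribed.
So MibH is not produced.
With no repressor bound, *jalT* is transcribed.
So JalT is produced and active.
Co²⁺ is present, so SovC is active.
With repressor SovC bound, *sovZ* is not transcribed.
So SovZ is not produced.
Required activator SovZ is absent, so *jovC* is not transcribed.

OFF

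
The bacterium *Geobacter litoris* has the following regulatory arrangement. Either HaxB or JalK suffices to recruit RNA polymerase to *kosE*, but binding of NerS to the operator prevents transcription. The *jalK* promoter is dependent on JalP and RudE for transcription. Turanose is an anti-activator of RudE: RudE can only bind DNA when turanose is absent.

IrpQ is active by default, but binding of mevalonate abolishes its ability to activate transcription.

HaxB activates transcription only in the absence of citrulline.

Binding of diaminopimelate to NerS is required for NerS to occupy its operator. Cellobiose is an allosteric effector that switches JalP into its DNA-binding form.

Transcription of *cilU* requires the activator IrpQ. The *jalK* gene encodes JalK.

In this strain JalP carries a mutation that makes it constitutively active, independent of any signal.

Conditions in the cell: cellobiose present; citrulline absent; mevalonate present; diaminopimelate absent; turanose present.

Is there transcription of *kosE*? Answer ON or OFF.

ON

Diaminopimelate is absent, so NerS is inactive.
Citrulline is absent, so HaxB is active.
JalP is constitutively active in this strain.
Turanose is present, so RudE is inactive.
Required activator RudE is absent, so *jalK* is not transcribed.
So JalK is not produced.
Activator HaxB is present, so *kosE* is transcribed.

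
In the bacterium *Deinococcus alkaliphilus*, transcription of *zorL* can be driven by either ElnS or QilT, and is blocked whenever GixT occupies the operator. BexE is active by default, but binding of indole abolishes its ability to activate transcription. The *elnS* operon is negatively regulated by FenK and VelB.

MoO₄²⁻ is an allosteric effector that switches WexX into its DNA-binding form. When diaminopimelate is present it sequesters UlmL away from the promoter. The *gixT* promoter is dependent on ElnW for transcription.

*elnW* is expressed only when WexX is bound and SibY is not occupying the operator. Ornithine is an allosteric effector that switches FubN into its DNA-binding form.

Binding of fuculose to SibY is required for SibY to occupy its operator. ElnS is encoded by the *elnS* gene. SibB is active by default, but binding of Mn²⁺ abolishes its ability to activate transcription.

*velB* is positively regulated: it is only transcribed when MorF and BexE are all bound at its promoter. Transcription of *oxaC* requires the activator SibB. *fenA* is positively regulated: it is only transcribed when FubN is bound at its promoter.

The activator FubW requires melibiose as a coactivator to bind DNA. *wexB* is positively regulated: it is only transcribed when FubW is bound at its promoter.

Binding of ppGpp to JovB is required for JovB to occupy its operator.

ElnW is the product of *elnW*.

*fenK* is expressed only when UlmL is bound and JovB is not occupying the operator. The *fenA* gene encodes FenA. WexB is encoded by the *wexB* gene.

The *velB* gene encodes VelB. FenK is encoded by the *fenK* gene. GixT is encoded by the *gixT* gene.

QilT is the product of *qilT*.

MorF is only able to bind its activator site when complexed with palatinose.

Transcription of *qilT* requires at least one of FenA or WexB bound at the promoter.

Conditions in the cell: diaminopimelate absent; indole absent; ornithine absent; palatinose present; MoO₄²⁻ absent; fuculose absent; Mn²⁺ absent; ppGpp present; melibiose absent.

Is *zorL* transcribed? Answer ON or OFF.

OFF

ppGpp is present, so JovB is active.
Diaminopimelate is absent, so UlmL is active.
With repressor JovB bound, *fenK* is not transcribed.
So FenK is not produced.
Palatinose is present, so MorF is active.
Indole is absent, so BexE is active.
No repressor is bound and MorF and BexE are active, so *velB* is transcribed.
So VelB is produced and active.
With repressor VelB bound, *elnS* is not transcribed.
So ElnS is not produced.
MoO₄²⁻ is absent, so WexX is inactive.
Fuculose is absent, so SibY is inactive.
Required activator WexX is absent, so *elnW* is not transcribed.
So ElnW is not produced.
Required activator ElnW is absent, so *gixT* is not transcribed.
So GixT is not produced.
Ornithine is absent, so FubN is inactive.
Required activator FubN is absent, so *fenA* is not transcribed.
So FenA is not produced.
Melibiose is absent, so FubW is inactive.
Required activator FubW is absent, so *wexB* is not transcribed.
So WexB is not produced.
No activator is available at the *qilT* promoter, so *qilT* is not transcribed.
So QilT is not produced.
No activator is available at the *zorL* promoter, so *zorL* is not transcribed.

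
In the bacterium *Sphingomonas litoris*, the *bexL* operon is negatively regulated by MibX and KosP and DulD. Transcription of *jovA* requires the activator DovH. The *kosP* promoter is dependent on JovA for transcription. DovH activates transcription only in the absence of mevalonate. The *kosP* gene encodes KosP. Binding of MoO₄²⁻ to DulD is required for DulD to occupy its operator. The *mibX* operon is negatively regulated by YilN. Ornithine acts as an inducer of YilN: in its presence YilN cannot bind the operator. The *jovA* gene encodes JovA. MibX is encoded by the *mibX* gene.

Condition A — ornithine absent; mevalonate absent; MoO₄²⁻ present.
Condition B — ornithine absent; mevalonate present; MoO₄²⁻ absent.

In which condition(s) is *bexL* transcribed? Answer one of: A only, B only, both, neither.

B only

Condition A:
Ornithine is absent, so YilN is active.
With repressor YilN bound, *mibX* is not transcribed.
So MibX is not produced.
Mevalonate is absent, so DovH is active.
No repressor is bound and DovH is active, so *jovA* is transcribed.
So JovA is produced and active.
No repressor is bound and JovA is active, so *kosP* is transcribed.
So KosP is produced and active.
MoO₄²⁻ is present, so DulD is active.
With repressor KosP bound, *bexL* is not transcribed.
→ *bexL* is OFF in A.
Condition B:
Ornithine is absent, so YilN is active.
With repressor YilN bound, *mibX* is not transcribed.
So MibX is not produced.
Mevalonate is present, so DovH is inactive.
Required activator DovH is absent, so *jovA* is not transcribed.
So JovA is not produced.
Required activator JovA is absent, so *kosP* is not transcribed.
So KosP is not produced.
MoO₄²⁻ is absent, so DulD is inactive.
With no repressor bound, *bexL* is transcribed.
→ *bexL* is ON in B.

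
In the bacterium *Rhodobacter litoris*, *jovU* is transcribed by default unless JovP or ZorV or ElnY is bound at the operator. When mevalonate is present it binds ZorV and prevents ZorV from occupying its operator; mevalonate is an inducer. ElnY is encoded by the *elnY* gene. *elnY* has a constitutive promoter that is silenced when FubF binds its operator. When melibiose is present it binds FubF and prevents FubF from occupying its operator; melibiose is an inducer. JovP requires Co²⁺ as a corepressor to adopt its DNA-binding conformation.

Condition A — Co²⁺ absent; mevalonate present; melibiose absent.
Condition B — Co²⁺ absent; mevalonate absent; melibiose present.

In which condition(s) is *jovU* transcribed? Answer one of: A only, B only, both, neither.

Condition A:
Co²⁺ is absent, so JovP is inactive.
Mevalonate is present, so ZorV is inactive.
Melibiose is absent, so FubF is active.
With repressor FubF bound, *elnY* is not transcribed.
So ElnY is not produced.
With no repressor bound, *jovU* is transcribed.
→ *jovU* is ON in A.
Condition B:
Co²⁺ is absent, so JovP is inactive.
Mevalonate is absent, so ZorV is active.
Melibiose is present, so FubF is inactive.
With no repressor bound, *elnY* is transcribed.
So ElnY is produced and active.
With repressor ZorV bound, *jovU* is not transcribed.
→ *jovU* is OFF in B.

A only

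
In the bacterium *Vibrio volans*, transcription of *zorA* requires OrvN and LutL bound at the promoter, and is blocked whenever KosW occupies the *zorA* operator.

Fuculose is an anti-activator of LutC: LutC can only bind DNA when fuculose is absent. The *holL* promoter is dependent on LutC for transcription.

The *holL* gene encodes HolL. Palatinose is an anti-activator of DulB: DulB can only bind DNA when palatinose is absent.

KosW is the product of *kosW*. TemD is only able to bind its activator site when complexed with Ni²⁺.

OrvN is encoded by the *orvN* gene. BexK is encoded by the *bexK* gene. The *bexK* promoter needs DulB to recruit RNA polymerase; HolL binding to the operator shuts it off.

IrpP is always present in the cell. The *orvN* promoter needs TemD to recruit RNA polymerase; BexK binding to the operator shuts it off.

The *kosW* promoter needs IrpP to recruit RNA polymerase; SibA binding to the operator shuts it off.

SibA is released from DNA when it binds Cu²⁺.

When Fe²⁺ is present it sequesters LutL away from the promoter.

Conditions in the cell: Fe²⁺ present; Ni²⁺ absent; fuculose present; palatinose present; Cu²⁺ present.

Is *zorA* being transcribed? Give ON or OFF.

IrpP is produced constitutively and is active.
Cu²⁺ is present, so SibA is inactive.
No repressor is bound and IrpP is active, so *kosW* is transcribed.
So KosW is produced and active.
Fuculose is present, so LutC is inactive.
Required activator LutC is absent, so *holL* is not transcribed.
So HolL is not produced.
Palatinose is present, so DulB is inactive.
Required activator DulB is absent, so *bexK* is not transcribed.
So BexK is not produced.
Ni²⁺ is absent, so TemD is inactive.
Required activator TemD is absent, so *orvN* is not transcribed.
So OrvN is not produced.
Fe²⁺ is present, so LutL is inactive.
With repressor KosW bound, *zorA* is not transcribed.

OFF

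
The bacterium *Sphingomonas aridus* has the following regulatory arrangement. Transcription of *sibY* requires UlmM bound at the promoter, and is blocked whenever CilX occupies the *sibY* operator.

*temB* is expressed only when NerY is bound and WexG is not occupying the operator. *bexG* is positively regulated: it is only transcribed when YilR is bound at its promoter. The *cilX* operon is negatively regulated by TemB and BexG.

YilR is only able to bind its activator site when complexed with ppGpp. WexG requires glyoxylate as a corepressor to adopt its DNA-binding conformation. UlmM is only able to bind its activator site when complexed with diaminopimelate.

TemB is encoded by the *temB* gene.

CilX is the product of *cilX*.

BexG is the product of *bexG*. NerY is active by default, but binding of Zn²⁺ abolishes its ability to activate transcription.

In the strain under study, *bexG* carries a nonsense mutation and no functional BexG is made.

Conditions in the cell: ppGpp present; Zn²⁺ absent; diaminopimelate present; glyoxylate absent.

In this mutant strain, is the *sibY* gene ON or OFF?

ON

Glyoxylate is absent, so WexG is inactive.
Zn²⁺ is absent, so NerY is active.
No repressor is bound and NerY is active, so *temB* is transcribed.
So TemB is produced and active.
BexG is non-functional in this strain, so it has no effect.
With repressor TemB bound, *cilX* is not transcribed.
So CilX is not produced.
Diaminopimelate is present, so UlmM is active.
No repressor is bound and UlmM is active, so *sibY* is transcribed.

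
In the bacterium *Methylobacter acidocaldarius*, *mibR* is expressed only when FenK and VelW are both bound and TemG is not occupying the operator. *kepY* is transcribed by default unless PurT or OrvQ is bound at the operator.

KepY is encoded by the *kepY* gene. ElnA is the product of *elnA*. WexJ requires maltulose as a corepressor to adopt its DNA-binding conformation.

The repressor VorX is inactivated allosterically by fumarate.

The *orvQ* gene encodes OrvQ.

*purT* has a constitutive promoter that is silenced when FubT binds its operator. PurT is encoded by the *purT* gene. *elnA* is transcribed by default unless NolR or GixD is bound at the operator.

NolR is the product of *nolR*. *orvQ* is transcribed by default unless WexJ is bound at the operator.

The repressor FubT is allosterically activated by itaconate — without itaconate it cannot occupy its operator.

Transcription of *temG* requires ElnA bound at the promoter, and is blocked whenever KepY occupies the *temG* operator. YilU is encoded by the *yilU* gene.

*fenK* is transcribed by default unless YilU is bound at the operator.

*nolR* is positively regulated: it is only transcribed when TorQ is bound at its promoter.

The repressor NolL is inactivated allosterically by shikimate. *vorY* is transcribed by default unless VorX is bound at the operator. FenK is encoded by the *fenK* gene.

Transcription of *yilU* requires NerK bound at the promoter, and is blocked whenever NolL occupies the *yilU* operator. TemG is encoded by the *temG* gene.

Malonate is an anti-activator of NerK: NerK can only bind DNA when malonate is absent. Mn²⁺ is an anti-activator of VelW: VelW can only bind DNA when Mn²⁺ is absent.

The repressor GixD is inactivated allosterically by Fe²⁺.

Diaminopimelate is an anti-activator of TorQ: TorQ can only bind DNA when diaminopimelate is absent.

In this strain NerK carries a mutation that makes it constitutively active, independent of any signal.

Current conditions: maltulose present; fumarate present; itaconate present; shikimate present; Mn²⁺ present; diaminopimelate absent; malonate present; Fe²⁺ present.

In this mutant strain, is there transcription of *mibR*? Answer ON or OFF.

NerK is constitutively active in this strain.
Shikimate is present, so NolL is inactive.
No repressor is bound and NerK is active, so *yilU* is transcribed.
So YilU is produced and active.
With repressor YilU bound, *fenK* is not transcribed.
So FenK is not produced.
Mn²⁺ is present, so VelW is inactive.
Diaminopimelate is absent, so TorQ is active.
No repressor is bound and TorQ is active, so *nolR* is transcribed.
So NolR is produced and active.
Fe²⁺ is present, so GixD is inactive.
With repressor NolR bound, *elnA* is not transcribed.
So ElnA is not produced.
Itaconate is present, so FubT is active.
With repressor FubT bound, *purT* is not transcribed.
So PurT is not produced.
Maltulose is present, so WexJ is active.
With repressor WexJ bound, *orvQ* is not transcribed.
So OrvQ is not produced.
With no repressor bound, *kepY* is transcribed.
So KepY is produced and active.
With repressor KepY bound, *temG* is not transcribed.
So TemG is not produced.
Required activator FenK is absent, so *mibR* is not transcribed.

OFF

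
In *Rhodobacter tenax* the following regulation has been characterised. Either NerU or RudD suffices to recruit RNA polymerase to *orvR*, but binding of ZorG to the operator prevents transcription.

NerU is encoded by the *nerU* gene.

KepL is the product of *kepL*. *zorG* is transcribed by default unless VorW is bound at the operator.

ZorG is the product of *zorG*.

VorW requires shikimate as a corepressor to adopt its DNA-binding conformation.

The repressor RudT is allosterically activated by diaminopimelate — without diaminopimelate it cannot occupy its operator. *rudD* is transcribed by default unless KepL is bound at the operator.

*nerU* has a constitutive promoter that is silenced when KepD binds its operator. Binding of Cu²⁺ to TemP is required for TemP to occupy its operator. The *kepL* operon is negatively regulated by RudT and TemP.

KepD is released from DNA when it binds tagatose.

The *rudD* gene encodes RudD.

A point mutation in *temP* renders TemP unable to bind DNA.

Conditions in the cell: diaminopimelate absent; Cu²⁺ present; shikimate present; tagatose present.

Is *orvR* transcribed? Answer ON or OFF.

Tagatose is present, so KepD is inactive.
With no repressor bound, *nerU* is transcribed.
So NerU is produced and active.
Shikimate is present, so VorW is active.
With repressor VorW bound, *zorG* is not transcribed.
So ZorG is not produced.
Diaminopimelate is absent, so RudT is inactive.
TemP is non-functional in this strain, so it has no effect.
With no repressor bound, *kepL* is transcribed.
So KepL is produced and active.
With repressor KepL bound, *rudD* is not transcribed.
So RudD is not produced.
Activator NerU is present, so *orvR* is transcribed.

ON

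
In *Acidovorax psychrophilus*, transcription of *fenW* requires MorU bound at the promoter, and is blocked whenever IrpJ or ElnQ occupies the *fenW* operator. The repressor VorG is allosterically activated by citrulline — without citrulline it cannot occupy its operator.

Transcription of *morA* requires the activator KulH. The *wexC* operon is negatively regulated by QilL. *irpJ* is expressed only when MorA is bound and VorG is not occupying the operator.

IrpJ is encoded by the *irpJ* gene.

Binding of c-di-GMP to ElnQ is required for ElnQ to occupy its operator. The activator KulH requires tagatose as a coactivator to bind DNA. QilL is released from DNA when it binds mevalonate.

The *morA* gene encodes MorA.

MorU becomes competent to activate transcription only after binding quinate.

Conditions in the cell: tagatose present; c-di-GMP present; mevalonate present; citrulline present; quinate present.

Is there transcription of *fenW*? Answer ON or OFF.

OFF

Tagatose is present, so KulH is active.
No repressor is bound and KulH is active, so *morA* is transcribed.
So MorA is produced and active.
Citrulline is present, so VorG is active.
With repressor VorG bound, *irpJ* is not transcribed.
So IrpJ is not produced.
c-di-GMP is present, so ElnQ is active.
Quinate is present, so MorU is active.
With repressor ElnQ bound, *fenW* is not transcribed.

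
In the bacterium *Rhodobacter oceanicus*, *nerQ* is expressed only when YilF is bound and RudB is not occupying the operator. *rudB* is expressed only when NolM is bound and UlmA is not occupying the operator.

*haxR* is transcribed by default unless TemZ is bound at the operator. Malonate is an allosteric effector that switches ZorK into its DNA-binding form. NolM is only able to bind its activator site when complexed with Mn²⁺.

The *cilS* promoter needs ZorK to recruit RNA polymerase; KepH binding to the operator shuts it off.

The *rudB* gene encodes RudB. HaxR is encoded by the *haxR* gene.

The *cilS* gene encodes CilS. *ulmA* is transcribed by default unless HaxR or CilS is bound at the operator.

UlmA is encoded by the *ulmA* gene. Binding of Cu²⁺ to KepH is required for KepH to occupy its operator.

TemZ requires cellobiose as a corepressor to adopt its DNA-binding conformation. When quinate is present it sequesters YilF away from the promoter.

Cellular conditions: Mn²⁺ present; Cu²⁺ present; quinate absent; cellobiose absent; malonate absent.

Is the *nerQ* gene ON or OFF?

Mn²⁺ is present, so NolM is active.
Cellobiose is absent, so TemZ is inactive.
With no repressor bound, *haxR* is transcribed.
So HaxR is produced and active.
Cu²⁺ is present, so KepH is active.
Malonate is absent, so ZorK is inactive.
With repressor KepH bound, *cilS* is not transcribed.
So CilS is not produced.
With repressor HaxR bound, *ulmA* is not transcribed.
So UlmA is not produced.
No repressor is bound and NolM is active, so *rudB* is transcribed.
So RudB is produced and active.
Quinate is absent, so YilF is active.
With repressor RudB bound, *nerQ* is not transcribed.

OFF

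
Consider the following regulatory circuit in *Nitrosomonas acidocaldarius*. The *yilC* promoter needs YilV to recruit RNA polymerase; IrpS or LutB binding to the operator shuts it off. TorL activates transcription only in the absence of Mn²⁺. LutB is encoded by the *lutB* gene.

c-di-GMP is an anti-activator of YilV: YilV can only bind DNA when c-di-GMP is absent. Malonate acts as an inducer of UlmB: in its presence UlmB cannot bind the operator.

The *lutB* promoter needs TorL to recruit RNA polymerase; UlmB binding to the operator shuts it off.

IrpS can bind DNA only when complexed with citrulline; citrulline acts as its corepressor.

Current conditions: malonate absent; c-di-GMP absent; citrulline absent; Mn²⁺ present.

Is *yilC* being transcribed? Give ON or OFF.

ON

Citrulline is absent, so IrpS is inactive.
c-di-GMP is absent, so YilV is active.
Malonate is absent, so UlmB is active.
Mn²⁺ is present, so TorL is inactive.
With repressor UlmB bound, *lutB* is not transcribed.
So LutB is not produced.
No repressor is bound and YilV is active, so *yilC* is transcribed.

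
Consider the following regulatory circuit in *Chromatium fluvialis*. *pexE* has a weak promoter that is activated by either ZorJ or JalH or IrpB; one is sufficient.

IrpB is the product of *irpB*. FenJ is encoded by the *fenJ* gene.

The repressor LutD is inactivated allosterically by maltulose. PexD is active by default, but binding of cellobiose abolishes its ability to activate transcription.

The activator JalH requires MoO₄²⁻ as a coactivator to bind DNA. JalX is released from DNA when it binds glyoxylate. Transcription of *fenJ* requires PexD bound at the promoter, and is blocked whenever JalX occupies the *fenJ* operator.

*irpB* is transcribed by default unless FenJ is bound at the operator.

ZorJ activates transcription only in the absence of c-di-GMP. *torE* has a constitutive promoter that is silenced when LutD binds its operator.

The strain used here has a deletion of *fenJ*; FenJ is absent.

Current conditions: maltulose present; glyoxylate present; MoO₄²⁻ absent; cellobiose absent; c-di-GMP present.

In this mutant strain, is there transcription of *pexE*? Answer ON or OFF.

ON

c-di-GMP is present, so ZorJ is inactive.
MoO₄²⁻ is absent, so JalH is inactive.
FenJ is non-functional in this strain, so it has no effect.
With no repressor bound, *irpB* is transcribed.
So IrpB is produced and active.
Activator IrpB is present, so *pexE* is transcribed.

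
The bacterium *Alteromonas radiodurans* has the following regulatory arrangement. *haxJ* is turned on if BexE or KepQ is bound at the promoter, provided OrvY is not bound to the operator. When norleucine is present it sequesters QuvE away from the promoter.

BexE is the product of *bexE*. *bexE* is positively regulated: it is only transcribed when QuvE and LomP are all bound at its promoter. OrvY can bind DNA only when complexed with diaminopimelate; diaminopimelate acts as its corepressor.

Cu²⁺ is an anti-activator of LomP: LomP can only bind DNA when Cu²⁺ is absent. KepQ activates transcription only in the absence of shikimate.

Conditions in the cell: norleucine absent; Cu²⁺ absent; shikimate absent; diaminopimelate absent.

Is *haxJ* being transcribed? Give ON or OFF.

ON

Diaminopimelate is absent, so OrvY is inactive.
Norleucine is absent, so QuvE is active.
Cu²⁺ is absent, so LomP is active.
No repressor is bound and QuvE and LomP are active, so *bexE* is transcribed.
So BexE is produced and active.
Shikimate is absent, so KepQ is active.
Activator BexE is present, so *haxJ* is transcribed.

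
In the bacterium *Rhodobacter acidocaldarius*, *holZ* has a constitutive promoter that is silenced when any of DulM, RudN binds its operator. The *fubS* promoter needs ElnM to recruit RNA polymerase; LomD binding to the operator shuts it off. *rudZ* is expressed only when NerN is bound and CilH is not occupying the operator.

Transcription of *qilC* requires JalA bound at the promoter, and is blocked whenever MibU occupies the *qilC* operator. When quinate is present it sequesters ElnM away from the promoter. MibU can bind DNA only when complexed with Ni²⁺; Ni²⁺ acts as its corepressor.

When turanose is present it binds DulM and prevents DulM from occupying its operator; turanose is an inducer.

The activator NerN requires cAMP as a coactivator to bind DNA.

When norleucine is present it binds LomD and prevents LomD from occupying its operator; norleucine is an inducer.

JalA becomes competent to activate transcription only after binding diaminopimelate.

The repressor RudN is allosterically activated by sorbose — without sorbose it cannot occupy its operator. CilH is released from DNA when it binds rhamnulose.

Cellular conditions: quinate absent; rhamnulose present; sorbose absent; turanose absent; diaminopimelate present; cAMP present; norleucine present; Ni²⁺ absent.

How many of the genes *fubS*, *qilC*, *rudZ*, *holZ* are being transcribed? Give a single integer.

3

Quinate is absent, so ElnM is active.
Norleucine is present, so LomD is inactive.
No repressor is bound and ElnM is active, so *fubS* is transcribed.
→ *fubS* is ON.
Ni²⁺ is absent, so MibU is inactive.
Diaminopimelate is present, so JalA is active.
No repressor is bound and JalA is active, so *qilC* is transcribed.
→ *qilC* is ON.
cAMP is present, so NerN is active.
Rhamnulose is present, so CilH is inactive.
No repressor is bound and NerN is active, so *rudZ* is transcribed.
→ *rudZ* is ON.
Turanose is absent, so DulM is active.
Sorbose is absent, so RudN is inactive.
With repressor DulM bound, *holZ* is not transcribed.
→ *holZ* is OFF.
3 of the 4 genes are transcribed.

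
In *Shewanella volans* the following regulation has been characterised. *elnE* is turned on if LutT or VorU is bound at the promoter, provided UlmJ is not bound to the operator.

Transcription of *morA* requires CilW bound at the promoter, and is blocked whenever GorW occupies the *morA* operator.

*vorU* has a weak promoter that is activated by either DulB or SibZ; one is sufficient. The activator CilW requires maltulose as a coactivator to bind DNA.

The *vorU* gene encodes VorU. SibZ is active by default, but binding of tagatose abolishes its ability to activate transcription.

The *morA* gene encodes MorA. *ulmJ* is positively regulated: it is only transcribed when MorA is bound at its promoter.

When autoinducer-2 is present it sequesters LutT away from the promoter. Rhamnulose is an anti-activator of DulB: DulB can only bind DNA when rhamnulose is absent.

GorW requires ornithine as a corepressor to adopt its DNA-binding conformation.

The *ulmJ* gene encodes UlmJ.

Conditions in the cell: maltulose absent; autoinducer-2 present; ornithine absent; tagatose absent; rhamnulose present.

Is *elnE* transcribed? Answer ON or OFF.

Ornithine is absent, so GorW is inactive.
Maltulose is absent, so CilW is inactive.
Required activator CilW is absent, so *morA* is not transcribed.
So MorA is not produced.
Required activator MorA is absent, so *ulmJ* is not transcribed.
So UlmJ is not produced.
Autoinducer-2 is present, so LutT is inactive.
Rhamnulose is present, so DulB is inactive.
Tagatose is absent, so SibZ is active.
Activator SibZ is present, so *vorU* is transcribed.
So VorU is produced and active.
Activator VorU is present, so *elnE* is transcribed.

ON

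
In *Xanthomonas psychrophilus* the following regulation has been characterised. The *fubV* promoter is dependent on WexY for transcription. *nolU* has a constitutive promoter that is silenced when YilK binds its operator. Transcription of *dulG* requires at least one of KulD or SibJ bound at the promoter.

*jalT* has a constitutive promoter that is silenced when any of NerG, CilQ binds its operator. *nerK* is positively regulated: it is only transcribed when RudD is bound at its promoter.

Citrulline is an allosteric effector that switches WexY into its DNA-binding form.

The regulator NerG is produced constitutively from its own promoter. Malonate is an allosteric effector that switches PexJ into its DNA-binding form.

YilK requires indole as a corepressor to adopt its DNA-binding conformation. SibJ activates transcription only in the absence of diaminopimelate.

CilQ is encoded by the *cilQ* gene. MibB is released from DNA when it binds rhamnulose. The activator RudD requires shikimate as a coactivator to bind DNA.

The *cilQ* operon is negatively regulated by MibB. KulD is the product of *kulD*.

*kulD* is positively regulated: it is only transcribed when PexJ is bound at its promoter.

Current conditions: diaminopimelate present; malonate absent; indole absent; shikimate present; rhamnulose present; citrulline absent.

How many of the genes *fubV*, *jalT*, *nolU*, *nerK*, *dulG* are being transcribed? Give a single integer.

Citrulline is absent, so WexY is inactive.
Required activator WexY is absent, so *fubV* is not transcribed.
→ *fubV* is OFF.
NerG is produced constitutively and is active.
Rhamnulose is present, so MibB is inactive.
With no repressor bound, *cilQ* is transcribed.
So CilQ is produced and active.
With repressor NerG bound, *jalT* is not transcribed.
→ *jalT* is OFF.
Indole is absent, so YilK is inactive.
With no repressor bound, *nolU* is transcribed.
→ *nolU* is ON.
Shikimate is present, so RudD is active.
No repressor is bound and RudD is active, so *nerK* is transcribed.
→ *nerK* is ON.
Malonate is absent, so PexJ is inactive.
Required activator PexJ is absent, so *kulD* is not transcribed.
So KulD is not produced.
Diaminopimelate is present, so SibJ is inactive.
No activator is available at the *dulG* promoter, so *dulG* is not transcribed.
→ *dulG* is OFF.
2 of the 5 genes are transcribed.

2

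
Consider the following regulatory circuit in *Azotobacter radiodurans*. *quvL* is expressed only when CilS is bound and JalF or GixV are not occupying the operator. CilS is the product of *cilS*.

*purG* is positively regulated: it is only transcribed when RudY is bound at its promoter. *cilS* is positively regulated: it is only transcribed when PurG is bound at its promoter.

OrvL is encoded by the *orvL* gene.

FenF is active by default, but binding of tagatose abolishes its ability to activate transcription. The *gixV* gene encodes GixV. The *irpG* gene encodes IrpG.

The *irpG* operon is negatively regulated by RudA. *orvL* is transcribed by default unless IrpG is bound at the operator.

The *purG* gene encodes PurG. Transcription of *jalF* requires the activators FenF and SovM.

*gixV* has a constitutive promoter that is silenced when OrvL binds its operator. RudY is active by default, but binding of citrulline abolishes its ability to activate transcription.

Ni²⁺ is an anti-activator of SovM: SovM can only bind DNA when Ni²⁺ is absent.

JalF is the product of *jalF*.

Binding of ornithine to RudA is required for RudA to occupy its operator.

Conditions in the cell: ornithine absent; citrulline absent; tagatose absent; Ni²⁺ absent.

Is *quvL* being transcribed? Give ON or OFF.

OFF

Citrulline is absent, so RudY is active.
No repressor is bound and RudY is active, so *purG* is transcribed.
So PurG is produced and active.
No repressor is bound and PurG is active, so *cilS* is transcribed.
So CilS is produced and active.
Tagatose is absent, so FenF is active.
Ni²⁺ is absent, so SovM is active.
No repressor is bound and FenF and SovM are active, so *jalF* is transcribed.
So JalF is produced and active.
Ornithine is absent, so RudA is inactive.
With no repressor bound, *irpG* is transcribed.
So IrpG is produced and active.
With repressor IrpG bound, *orvL* is not transcribed.
So OrvL is not produced.
With no repressor bound, *gixV* is transcribed.
So GixV is produced and active.
With repressor JalF bound, *quvL* is not transcribed.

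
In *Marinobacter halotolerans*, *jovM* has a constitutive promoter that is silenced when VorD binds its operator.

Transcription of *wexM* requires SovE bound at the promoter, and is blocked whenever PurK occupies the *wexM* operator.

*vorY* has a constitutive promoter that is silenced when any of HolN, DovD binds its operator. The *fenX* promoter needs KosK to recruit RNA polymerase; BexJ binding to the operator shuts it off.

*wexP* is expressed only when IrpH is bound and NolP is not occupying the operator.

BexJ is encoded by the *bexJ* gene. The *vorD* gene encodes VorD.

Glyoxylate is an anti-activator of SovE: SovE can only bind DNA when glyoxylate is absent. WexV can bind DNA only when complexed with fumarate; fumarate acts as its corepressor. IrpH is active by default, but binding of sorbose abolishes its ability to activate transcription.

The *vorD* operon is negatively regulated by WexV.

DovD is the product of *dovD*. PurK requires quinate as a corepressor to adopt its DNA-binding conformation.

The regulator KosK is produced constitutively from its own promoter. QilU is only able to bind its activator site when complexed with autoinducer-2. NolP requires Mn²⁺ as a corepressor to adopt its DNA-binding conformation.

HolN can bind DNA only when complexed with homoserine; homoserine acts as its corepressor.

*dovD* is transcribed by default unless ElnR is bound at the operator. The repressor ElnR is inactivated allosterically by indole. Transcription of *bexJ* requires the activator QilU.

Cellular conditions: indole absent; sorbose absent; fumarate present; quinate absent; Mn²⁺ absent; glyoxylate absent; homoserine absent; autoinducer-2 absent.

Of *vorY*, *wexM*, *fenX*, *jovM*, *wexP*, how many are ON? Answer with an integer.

5

Homoserine is absent, so HolN is inactive.
Indole is absent, so ElnR is active.
With repressor ElnR bound, *dovD* is not transcribed.
So DovD is not produced.
With no repressor bound, *vorY* is transcribed.
→ *vorY* is ON.
Glyoxylate is absent, so SovE is active.
Quinate is absent, so PurK is inactive.
No repressor is bound and SovE is active, so *wexM* is transcribed.
→ *wexM* is ON.
KosK is produced constitutively and is active.
Autoinducer-2 is absent, so QilU is inactive.
Required activator QilU is absent, so *bexJ* is not transcribed.
So BexJ is not produced.
No repressor is bound and KosK is active, so *fenX* is transcribed.
→ *fenX* is ON.
Fumarate is present, so WexV is active.
With repressor WexV bound, *vorD* is not transcribed.
So VorD is not produced.
With no repressor bound, *jovM* is transcribed.
→ *jovM* is ON.
Sorbose is absent, so IrpH is active.
Mn²⁺ is absent, so NolP is inactive.
No repressor is bound and IrpH is active, so *wexP* is transcribed.
→ *wexP* is ON.
5 of the 5 genes are transcribed.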